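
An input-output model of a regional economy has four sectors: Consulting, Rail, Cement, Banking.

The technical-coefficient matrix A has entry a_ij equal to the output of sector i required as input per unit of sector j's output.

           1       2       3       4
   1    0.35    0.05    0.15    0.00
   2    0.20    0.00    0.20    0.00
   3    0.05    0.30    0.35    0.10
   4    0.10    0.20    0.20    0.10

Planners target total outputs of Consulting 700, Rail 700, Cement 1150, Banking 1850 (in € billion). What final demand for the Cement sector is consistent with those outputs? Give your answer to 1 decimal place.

I − A =
  [   0.65    -0.05    -0.15     0.00]
  [  -0.20     1.00    -0.20     0.00]
  [  -0.05    -0.30     0.65    -0.10]
  [  -0.10    -0.20    -0.20     0.90]
d = (I − A) x:
  d_1 = (+0.65)·700 + (-0.05)·700 + (-0.15)·1150 + (+0.00)·1850 = 247.5
  d_2 = (-0.20)·700 + (+1.00)·700 + (-0.20)·1150 + (+0.00)·1850 = 330.0
  d_3 = (-0.05)·700 + (-0.30)·700 + (+0.65)·1150 + (-0.10)·1850 = 317.5
  d_4 = (-0.10)·700 + (-0.20)·700 + (-0.20)·1150 + (+0.90)·1850 = 1225.0

d_3 = 317.5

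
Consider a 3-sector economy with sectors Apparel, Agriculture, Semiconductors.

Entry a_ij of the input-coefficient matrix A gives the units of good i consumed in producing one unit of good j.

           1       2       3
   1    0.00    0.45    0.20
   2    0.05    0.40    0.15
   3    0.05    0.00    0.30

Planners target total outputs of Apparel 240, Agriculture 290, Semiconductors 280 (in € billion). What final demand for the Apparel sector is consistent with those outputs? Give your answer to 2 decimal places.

d_1 = 53.50

I − A =
  [   1.00    -0.45    -0.20]
  [  -0.05     0.60    -0.15]
  [  -0.05     0.00     0.70]
d = (I − A) x:
  d_1 = (+1.00)·240 + (-0.45)·290 + (-0.20)·280 = 53.50
  d_2 = (-0.05)·240 + (+0.60)·290 + (-0.15)·280 = 120.00
  d_3 = (-0.05)·240 + (+0.00)·290 + (+0.70)·280 = 184.00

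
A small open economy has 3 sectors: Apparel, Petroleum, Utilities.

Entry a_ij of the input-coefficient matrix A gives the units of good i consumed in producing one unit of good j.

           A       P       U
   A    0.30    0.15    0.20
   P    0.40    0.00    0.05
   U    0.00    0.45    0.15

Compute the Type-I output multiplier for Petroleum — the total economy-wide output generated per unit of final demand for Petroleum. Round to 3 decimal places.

I − A =
  [   0.70    -0.15    -0.20]
  [  -0.40     1.00    -0.05]
  [   0.00    -0.45     0.85]
Cofactors of I−A, C_ij = (−1)^(i+j)·(minor ij) (rows/columns in the sector order above):
  C_11 = (1.00)(0.85) − (-0.05)(-0.45) = 0.8275
  C_12 = −[(-0.40)(0.85) − (-0.05)(0.00)] = 0.3400
  C_13 = (-0.40)(-0.45) − (1.00)(0.00) = 0.1800
  C_21 = −[(-0.15)(0.85) − (-0.20)(-0.45)] = 0.2175
  C_22 = (0.70)(0.85) − (-0.20)(0.00) = 0.5950
  C_23 = −[(0.70)(-0.45) − (-0.15)(0.00)] = 0.3150
  C_31 = (-0.15)(-0.05) − (-0.20)(1.00) = 0.2075
  C_32 = −[(0.70)(-0.05) − (-0.20)(-0.40)] = 0.1150
  C_33 = (0.70)(1.00) − (-0.15)(-0.40) = 0.6400
det(I−A) = Σ_j (I−A)_1j·C_1j = (0.70)(0.8275) + (-0.15)(0.3400) + (-0.20)(0.1800) = 0.49225
adj(I−A) = Cᵀ =
  [ 0.8275   0.2175   0.2075]
  [ 0.3400   0.5950   0.1150]
  [ 0.1800   0.3150   0.6400]
(I − A)⁻¹ = adj(I−A) / det(I−A) ≈
  [   1.6811     0.4418     0.4215]
  [   0.6907     1.2087     0.2336]
  [   0.3657     0.6399     1.3002]
The output multiplier for sector j is the column-j sum of the Leontief inverse (I − A)⁻¹ = adj(I−A) / det(I−A).
Column P of adj(I−A): (0.2175, 0.5950, 0.3150); det(I−A) = 0.49225.
m_P = (0.2175 + 0.5950 + 0.3150) / 0.49225 = 1.1275 / 0.49225 ≈ 2.291.

m_P = 2.291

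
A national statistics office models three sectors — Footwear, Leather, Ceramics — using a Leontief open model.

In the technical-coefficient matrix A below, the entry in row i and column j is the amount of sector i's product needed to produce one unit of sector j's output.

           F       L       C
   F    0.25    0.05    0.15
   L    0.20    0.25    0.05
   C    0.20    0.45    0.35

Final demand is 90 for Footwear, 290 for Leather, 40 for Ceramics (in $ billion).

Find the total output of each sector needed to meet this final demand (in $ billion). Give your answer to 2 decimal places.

x_F = 246.77, x_L = 483.97, x_C = 472.53

I − A =
  [   0.75    -0.05    -0.15]
  [  -0.20     0.75    -0.05]
  [  -0.20    -0.45     0.65]
Cofactors of I−A, C_ij = (−1)^(i+j)·(minor ij) (rows/columns in the sector order above):
  C_11 = (0.75)(0.65) − (-0.05)(-0.45) = 0.4650
  C_12 = −[(-0.20)(0.65) − (-0.05)(-0.20)] = 0.1400
  C_13 = (-0.20)(-0.45) − (0.75)(-0.20) = 0.2400
  C_21 = −[(-0.05)(0.65) − (-0.15)(-0.45)] = 0.1000
  C_22 = (0.75)(0.65) − (-0.15)(-0.20) = 0.4575
  C_23 = −[(0.75)(-0.45) − (-0.05)(-0.20)] = 0.3475
  C_31 = (-0.05)(-0.05) − (-0.15)(0.75) = 0.1150
  C_32 = −[(0.75)(-0.05) − (-0.15)(-0.20)] = 0.0675
  C_33 = (0.75)(0.75) − (-0.05)(-0.20) = 0.5525
det(I−A) = Σ_j (I−A)_1j·C_1j = (0.75)(0.4650) + (-0.05)(0.1400) + (-0.15)(0.2400) = 0.30575
adj(I−A) = Cᵀ =
  [ 0.4650   0.1000   0.1150]
  [ 0.1400   0.4575   0.0675]
  [ 0.2400   0.3475   0.5525]
(I − A)⁻¹ = adj(I−A) / det(I−A) ≈
  [   1.5209     0.3271     0.3761]
  [   0.4579     1.4963     0.2208]
  [   0.7850     1.1365     1.8070]
x = (I − A)⁻¹ d = adj(I−A)·d / det(I−A), with det(I−A) = 0.30575:
  x_F = (0.4650·90 + 0.1000·290 + 0.1150·40) / 0.30575 = 75.45 / 0.30575 ≈ 246.77
  x_L = (0.1400·90 + 0.4575·290 + 0.0675·40) / 0.30575 = 147.975 / 0.30575 ≈ 483.97
  x_C = (0.2400·90 + 0.3475·290 + 0.5525·40) / 0.30575 = 144.475 / 0.30575 ≈ 472.53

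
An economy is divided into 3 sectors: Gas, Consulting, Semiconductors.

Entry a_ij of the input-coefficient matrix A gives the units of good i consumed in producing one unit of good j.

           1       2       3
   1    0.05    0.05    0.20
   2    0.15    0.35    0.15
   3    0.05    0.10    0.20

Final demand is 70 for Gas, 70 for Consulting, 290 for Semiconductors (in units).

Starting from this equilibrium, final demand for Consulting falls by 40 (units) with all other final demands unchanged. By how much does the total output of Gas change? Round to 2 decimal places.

Δx_1 = -5.17

I − A =
  [   0.95    -0.05    -0.20]
  [  -0.15     0.65    -0.15]
  [  -0.05    -0.10     0.80]
Cofactors of I−A, C_ij = (−1)^(i+j)·(minor ij) (rows/columns in the sector order above):
  C_11 = (0.65)(0.80) − (-0.15)(-0.10) = 0.5050
  C_12 = −[(-0.15)(0.80) − (-0.15)(-0.05)] = 0.1275
  C_13 = (-0.15)(-0.10) − (0.65)(-0.05) = 0.0475
  C_21 = −[(-0.05)(0.80) − (-0.20)(-0.10)] = 0.0600
  C_22 = (0.95)(0.80) − (-0.20)(-0.05) = 0.7500
  C_23 = −[(0.95)(-0.10) − (-0.05)(-0.05)] = 0.0975
  C_31 = (-0.05)(-0.15) − (-0.20)(0.65) = 0.1375
  C_32 = −[(0.95)(-0.15) − (-0.20)(-0.15)] = 0.1725
  C_33 = (0.95)(0.65) − (-0.05)(-0.15) = 0.6100
det(I−A) = Σ_j (I−A)_1j·C_1j = (0.95)(0.5050) + (-0.05)(0.1275) + (-0.20)(0.0475) = 0.463875
adj(I−A) = Cᵀ =
  [ 0.5050   0.0600   0.1375]
  [ 0.1275   0.7500   0.1725]
  [ 0.0475   0.0975   0.6100]
(I − A)⁻¹ = adj(I−A) / det(I−A) ≈
  [   1.0887     0.1293     0.2964]
  [   0.2749     1.6168     0.3719]
  [   0.1024     0.2102     1.3150]
Δx = (I − A)⁻¹ Δd with Δd having -40 in the Consulting component and 0 elsewhere.
So Δx_1 = L_12 · (-40), where L_12 = adj(I−A)_12 / det(I−A) = 0.0600 / 0.463875.
Δx_1 = 0.0600 × (-40) / 0.463875 = -2.40 / 0.463875 ≈ -5.17.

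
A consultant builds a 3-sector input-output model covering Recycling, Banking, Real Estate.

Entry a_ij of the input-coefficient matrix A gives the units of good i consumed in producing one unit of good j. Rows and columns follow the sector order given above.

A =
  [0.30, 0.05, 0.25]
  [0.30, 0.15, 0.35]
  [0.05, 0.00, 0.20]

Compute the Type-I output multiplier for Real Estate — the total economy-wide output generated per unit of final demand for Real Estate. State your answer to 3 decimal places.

I − A =
  [   0.70    -0.05    -0.25]
  [  -0.30     0.85    -0.35]
  [  -0.05     0.00     0.80]
Cofactors of I−A, C_ij = (−1)^(i+j)·(minor ij) (rows/columns in the sector order above):
  C_11 = (0.85)(0.80) − (-0.35)(0.00) = 0.6800
  C_12 = −[(-0.30)(0.80) − (-0.35)(-0.05)] = 0.2575
  C_13 = (-0.30)(0.00) − (0.85)(-0.05) = 0.0425
  C_21 = −[(-0.05)(0.80) − (-0.25)(0.00)] = 0.0400
  C_22 = (0.70)(0.80) − (-0.25)(-0.05) = 0.5475
  C_23 = −[(0.70)(0.00) − (-0.05)(-0.05)] = 0.0025
  C_31 = (-0.05)(-0.35) − (-0.25)(0.85) = 0.2300
  C_32 = −[(0.70)(-0.35) − (-0.25)(-0.30)] = 0.3200
  C_33 = (0.70)(0.85) − (-0.05)(-0.30) = 0.5800
det(I−A) = Σ_j (I−A)_1j·C_1j = (0.70)(0.6800) + (-0.05)(0.2575) + (-0.25)(0.0425) = 0.4525
adj(I−A) = Cᵀ =
  [ 0.6800   0.0400   0.2300]
  [ 0.2575   0.5475   0.3200]
  [ 0.0425   0.0025   0.5800]
(I − A)⁻¹ = adj(I−A) / det(I−A) ≈
  [   1.5028     0.0884     0.5083]
  [   0.5691     1.2099     0.7072]
  [   0.0939     0.0055     1.2818]
The output multiplier for sector j is the column-j sum of the Leontief inverse (I − A)⁻¹ = adj(I−A) / det(I−A).
Column 3 of adj(I−A): (0.2300, 0.3200, 0.5800); det(I−A) = 0.4525.
m_3 = (0.2300 + 0.3200 + 0.5800) / 0.4525 = 1.13 / 0.4525 ≈ 2.497.

m_3 = 2.497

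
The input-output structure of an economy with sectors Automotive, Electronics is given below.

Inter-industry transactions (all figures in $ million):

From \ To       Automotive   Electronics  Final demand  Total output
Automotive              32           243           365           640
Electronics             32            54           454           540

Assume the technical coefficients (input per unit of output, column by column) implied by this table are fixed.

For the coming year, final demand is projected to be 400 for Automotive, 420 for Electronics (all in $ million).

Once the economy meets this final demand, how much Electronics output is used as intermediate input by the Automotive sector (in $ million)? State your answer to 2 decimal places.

Technical coefficients a_ij = z_ij / X_j:
  a_11 = 32/640 = 0.05, a_21 = 32/640 = 0.05
  a_12 = 243/540 = 0.45, a_22 = 54/540 = 0.10
I − A =
  [   0.95    -0.45]
  [  -0.05     0.90]
det(I−A) = (0.95)(0.90) − (-0.45)(-0.05) = 0.8325
adj(I−A) = [[0.90, 0.45], [0.05, 0.95]]
(I − A)⁻¹ = adj(I−A) / det(I−A) ≈
  [   1.0811     0.5405]
  [   0.0601     1.1411]
First solve x = (I − A)⁻¹ d = adj(I−A)·d / det(I−A); in particular x_1 = (0.90·400 + 0.45·420) / 0.8325 = 549.00 / 0.8325 ≈ 659.4595.
Intermediate flow from 2 to 1: z_21 = a_21 · x_1 = 0.05 × 549.00 / 0.8325 = 27.45 / 0.8325 ≈ 32.97.

z_21 = 32.97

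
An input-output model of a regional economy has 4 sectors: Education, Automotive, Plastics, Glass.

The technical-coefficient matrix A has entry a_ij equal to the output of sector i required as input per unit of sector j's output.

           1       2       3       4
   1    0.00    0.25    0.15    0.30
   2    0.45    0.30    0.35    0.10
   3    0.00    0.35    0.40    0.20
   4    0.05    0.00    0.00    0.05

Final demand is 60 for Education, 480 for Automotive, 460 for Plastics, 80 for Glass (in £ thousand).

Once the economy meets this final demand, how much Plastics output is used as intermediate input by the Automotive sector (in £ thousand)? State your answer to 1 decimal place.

z_32 = 895.5

I − A =
  [   1.00    -0.25    -0.15    -0.30]
  [  -0.45     0.70    -0.35    -0.10]
  [   0.00    -0.35     0.60    -0.20]
  [  -0.05     0.00     0.00     0.95]
Compute the cofactors C_ij = (−1)^(i+j)·(3×3 minor ij) of I−A; the adjugate is their transpose:
adj(I−A) = Cᵀ =
  [ 0.282625   0.192375   0.182875   0.148000]
  [ 0.263000   0.559500   0.392125   0.224500]
  [ 0.158375   0.329750   0.546375   0.199750]
  [ 0.014875   0.010125   0.009625   0.206375]
det(I−A) = Σ_j (I−A)_1j·C_1j = (1.00)(0.282625) + (-0.25)(0.263000) + (-0.15)(0.158375) + (-0.30)(0.014875) = 0.18865625
(I − A)⁻¹ = adj(I−A) / det(I−A) ≈
  [   1.4981     1.0197     0.9694     0.7845]
  [   1.3941     2.9657     2.0785     1.1900]
  [   0.8395     1.7479     2.8961     1.0588]
  [   0.0788     0.0537     0.0510     1.0939]
First solve x = (I − A)⁻¹ d = adj(I−A)·d / det(I−A); in particular x_2 = (0.263000·60 + 0.559500·480 + 0.392125·460 + 0.224500·80) / 0.18865625 = 482.6775 / 0.18865625 ≈ 2558.503.
Intermediate flow from 3 to 2: z_32 = a_32 · x_2 = 0.35 × 482.6775 / 0.18865625 = 168.937125 / 0.18865625 ≈ 895.5.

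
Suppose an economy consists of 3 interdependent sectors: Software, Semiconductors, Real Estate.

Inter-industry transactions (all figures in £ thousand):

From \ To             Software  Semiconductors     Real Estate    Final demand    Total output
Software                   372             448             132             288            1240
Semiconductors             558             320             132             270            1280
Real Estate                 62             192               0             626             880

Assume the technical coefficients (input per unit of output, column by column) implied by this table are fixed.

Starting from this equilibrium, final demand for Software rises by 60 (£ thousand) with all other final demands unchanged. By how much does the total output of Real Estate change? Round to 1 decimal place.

Δx_3 = 18.9

Technical coefficients a_ij = z_ij / X_j:
  a_11 = 372/1240 = 0.30, a_21 = 558/1240 = 0.45, a_31 = 62/1240 = 0.05
  a_12 = 448/1280 = 0.35, a_22 = 320/1280 = 0.25, a_32 = 192/1280 = 0.15
  a_13 = 132/880 = 0.15, a_23 = 132/880 = 0.15, a_33 = 0/880 = 0.00
I − A =
  [   0.70    -0.35    -0.15]
  [  -0.45     0.75    -0.15]
  [  -0.05    -0.15     1.00]
Cofactors of I−A, C_ij = (−1)^(i+j)·(minor ij) (rows/columns in the sector order above):
  C_11 = (0.75)(1.00) − (-0.15)(-0.15) = 0.7275
  C_12 = −[(-0.45)(1.00) − (-0.15)(-0.05)] = 0.4575
  C_13 = (-0.45)(-0.15) − (0.75)(-0.05) = 0.1050
  C_21 = −[(-0.35)(1.00) − (-0.15)(-0.15)] = 0.3725
  C_22 = (0.70)(1.00) − (-0.15)(-0.05) = 0.6925
  C_23 = −[(0.70)(-0.15) − (-0.35)(-0.05)] = 0.1225
  C_31 = (-0.35)(-0.15) − (-0.15)(0.75) = 0.1650
  C_32 = −[(0.70)(-0.15) − (-0.15)(-0.45)] = 0.1725
  C_33 = (0.70)(0.75) − (-0.35)(-0.45) = 0.3675
det(I−A) = Σ_j (I−A)_1j·C_1j = (0.70)(0.7275) + (-0.35)(0.4575) + (-0.15)(0.1050) = 0.333375
adj(I−A) = Cᵀ =
  [ 0.7275   0.3725   0.1650]
  [ 0.4575   0.6925   0.1725]
  [ 0.1050   0.1225   0.3675]
(I − A)⁻¹ = adj(I−A) / det(I−A) ≈
  [   2.1822     1.1174     0.4949]
  [   1.3723     2.0772     0.5174]
  [   0.3150     0.3675     1.1024]
Δx = (I − A)⁻¹ Δd with Δd having +60 in the Software component and 0 elsewhere.
So Δx_3 = L_31 · (+60), where L_31 = adj(I−A)_31 / det(I−A) = 0.1050 / 0.333375.
Δx_3 = 0.1050 × (+60) / 0.333375 = 6.30 / 0.333375 ≈ 18.9.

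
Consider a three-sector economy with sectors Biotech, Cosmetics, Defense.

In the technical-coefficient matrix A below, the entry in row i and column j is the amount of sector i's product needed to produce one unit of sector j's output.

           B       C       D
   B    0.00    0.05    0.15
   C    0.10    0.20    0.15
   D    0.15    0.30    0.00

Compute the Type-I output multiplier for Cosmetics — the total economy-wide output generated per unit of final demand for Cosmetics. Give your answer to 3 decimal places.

I − A =
  [   1.00    -0.05    -0.15]
  [  -0.10     0.80    -0.15]
  [  -0.15    -0.30     1.00]
Cofactors of I−A, C_ij = (−1)^(i+j)·(minor ij) (rows/columns in the sector order above):
  C_11 = (0.80)(1.00) − (-0.15)(-0.30) = 0.7550
  C_12 = −[(-0.10)(1.00) − (-0.15)(-0.15)] = 0.1225
  C_13 = (-0.10)(-0.30) − (0.80)(-0.15) = 0.1500
  C_21 = −[(-0.05)(1.00) − (-0.15)(-0.30)] = 0.0950
  C_22 = (1.00)(1.00) − (-0.15)(-0.15) = 0.9775
  C_23 = −[(1.00)(-0.30) − (-0.05)(-0.15)] = 0.3075
  C_31 = (-0.05)(-0.15) − (-0.15)(0.80) = 0.1275
  C_32 = −[(1.00)(-0.15) − (-0.15)(-0.10)] = 0.1650
  C_33 = (1.00)(0.80) − (-0.05)(-0.10) = 0.7950
det(I−A) = Σ_j (I−A)_1j·C_1j = (1.00)(0.7550) + (-0.05)(0.1225) + (-0.15)(0.1500) = 0.726375
adj(I−A) = Cᵀ =
  [ 0.7550   0.0950   0.1275]
  [ 0.1225   0.9775   0.1650]
  [ 0.1500   0.3075   0.7950]
(I − A)⁻¹ = adj(I−A) / det(I−A) ≈
  [   1.0394     0.1308     0.1755]
  [   0.1686     1.3457     0.2272]
  [   0.2065     0.4233     1.0945]
The output multiplier for sector j is the column-j sum of the Leontief inverse (I − A)⁻¹ = adj(I−A) / det(I−A).
Column C of adj(I−A): (0.0950, 0.9775, 0.3075); det(I−A) = 0.726375.
m_C = (0.0950 + 0.9775 + 0.3075) / 0.726375 = 1.38 / 0.726375 ≈ 1.900.

m_C = 1.900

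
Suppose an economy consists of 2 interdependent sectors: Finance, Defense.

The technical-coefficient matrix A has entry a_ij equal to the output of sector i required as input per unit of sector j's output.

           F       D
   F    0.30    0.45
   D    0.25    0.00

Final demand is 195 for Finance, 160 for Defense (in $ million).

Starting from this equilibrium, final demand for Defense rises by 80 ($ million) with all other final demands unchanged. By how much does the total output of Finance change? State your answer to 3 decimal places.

Δx_F = 61.277

I − A =
  [   0.70    -0.45]
  [  -0.25     1.00]
det(I−A) = (0.70)(1.00) − (-0.45)(-0.25) = 0.5875
adj(I−A) = [[1.00, 0.45], [0.25, 0.70]]
(I − A)⁻¹ = adj(I−A) / det(I−A) ≈
  [   1.7021     0.7660]
  [   0.4255     1.1915]
Δx = (I − A)⁻¹ Δd with Δd having +80 in the Defense component and 0 elsewhere.
So Δx_F = L_FD · (+80), where L_FD = adj(I−A)_FD / det(I−A) = 0.45 / 0.5875.
Δx_F = 0.45 × (+80) / 0.5875 = 36.00 / 0.5875 ≈ 61.277.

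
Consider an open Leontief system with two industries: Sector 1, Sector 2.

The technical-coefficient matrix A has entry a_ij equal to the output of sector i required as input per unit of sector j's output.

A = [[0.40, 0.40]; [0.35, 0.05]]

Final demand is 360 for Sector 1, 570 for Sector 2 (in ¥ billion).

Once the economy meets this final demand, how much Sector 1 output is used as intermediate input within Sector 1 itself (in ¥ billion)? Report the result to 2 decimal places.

z_11 = 530.23

I − A =
  [   0.60    -0.40]
  [  -0.35     0.95]
det(I−A) = (0.60)(0.95) − (-0.40)(-0.35) = 0.4300
adj(I−A) = [[0.95, 0.40], [0.35, 0.60]]
(I − A)⁻¹ = adj(I−A) / det(I−A) ≈
  [   2.2093     0.9302]
  [   0.8140     1.3953]
First solve x = (I − A)⁻¹ d = adj(I−A)·d / det(I−A); in particular x_1 = (0.95·360 + 0.40·570) / 0.4300 = 570.00 / 0.4300 ≈ 1325.5814.
Intermediate flow from 1 to 1: z_11 = a_11 · x_1 = 0.40 × 570.00 / 0.4300 = 228.00 / 0.4300 ≈ 530.23.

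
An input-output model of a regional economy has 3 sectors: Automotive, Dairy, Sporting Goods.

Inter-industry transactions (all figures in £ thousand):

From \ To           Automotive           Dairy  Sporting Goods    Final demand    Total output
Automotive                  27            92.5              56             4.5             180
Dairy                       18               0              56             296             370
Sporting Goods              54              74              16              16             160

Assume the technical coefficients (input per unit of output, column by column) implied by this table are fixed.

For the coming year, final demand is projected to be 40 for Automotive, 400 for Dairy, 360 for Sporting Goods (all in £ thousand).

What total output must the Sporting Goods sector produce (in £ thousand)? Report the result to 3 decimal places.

x_S = 748.600

Technical coefficients a_ij = z_ij / X_j:
  a_AA = 27/180 = 0.15, a_DA = 18/180 = 0.10, a_SA = 54/180 = 0.30
  a_AD = 92.5/370 = 0.25, a_DD = 0/370 = 0.00, a_SD = 74/370 = 0.20
  a_AS = 56/160 = 0.35, a_DS = 56/160 = 0.35, a_SS = 16/160 = 0.10
I − A =
  [   0.85    -0.25    -0.35]
  [  -0.10     1.00    -0.35]
  [  -0.30    -0.20     0.90]
Cofactors of I−A, C_ij = (−1)^(i+j)·(minor ij) (rows/columns in the sector order above):
  C_11 = (1.00)(0.90) − (-0.35)(-0.20) = 0.8300
  C_12 = −[(-0.10)(0.90) − (-0.35)(-0.30)] = 0.1950
  C_13 = (-0.10)(-0.20) − (1.00)(-0.30) = 0.3200
  C_21 = −[(-0.25)(0.90) − (-0.35)(-0.20)] = 0.2950
  C_22 = (0.85)(0.90) − (-0.35)(-0.30) = 0.6600
  C_23 = −[(0.85)(-0.20) − (-0.25)(-0.30)] = 0.2450
  C_31 = (-0.25)(-0.35) − (-0.35)(1.00) = 0.4375
  C_32 = −[(0.85)(-0.35) − (-0.35)(-0.10)] = 0.3325
  C_33 = (0.85)(1.00) − (-0.25)(-0.10) = 0.8250
det(I−A) = Σ_j (I−A)_1j·C_1j = (0.85)(0.8300) + (-0.25)(0.1950) + (-0.35)(0.3200) = 0.54475
adj(I−A) = Cᵀ =
  [ 0.8300   0.2950   0.4375]
  [ 0.1950   0.6600   0.3325]
  [ 0.3200   0.2450   0.8250]
(I − A)⁻¹ = adj(I−A) / det(I−A) ≈
  [   1.5236     0.5415     0.8031]
  [   0.3580     1.2116     0.6104]
  [   0.5874     0.4497     1.5145]
x = (I − A)⁻¹ d = adj(I−A)·d / det(I−A), with det(I−A) = 0.54475:
  x_A = (0.8300·40 + 0.2950·400 + 0.4375·360) / 0.54475 = 308.70 / 0.54475 ≈ 566.682
  x_D = (0.1950·40 + 0.6600·400 + 0.3325·360) / 0.54475 = 391.50 / 0.54475 ≈ 718.678
  x_S = (0.3200·40 + 0.2450·400 + 0.8250·360) / 0.54475 = 407.80 / 0.54475 ≈ 748.600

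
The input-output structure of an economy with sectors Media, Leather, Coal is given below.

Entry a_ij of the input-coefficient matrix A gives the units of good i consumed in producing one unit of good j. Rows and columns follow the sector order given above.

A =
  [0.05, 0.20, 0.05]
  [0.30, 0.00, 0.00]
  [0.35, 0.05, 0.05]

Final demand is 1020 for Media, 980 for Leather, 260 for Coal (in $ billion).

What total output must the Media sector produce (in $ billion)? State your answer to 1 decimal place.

x_1 = 1415.1

I − A =
  [   0.95    -0.20    -0.05]
  [  -0.30     1.00     0.00]
  [  -0.35    -0.05     0.95]
Cofactors of I−A, C_ij = (−1)^(i+j)·(minor ij) (rows/columns in the sector order above):
  C_11 = (1.00)(0.95) − (0.00)(-0.05) = 0.9500
  C_12 = −[(-0.30)(0.95) − (0.00)(-0.35)] = 0.2850
  C_13 = (-0.30)(-0.05) − (1.00)(-0.35) = 0.3650
  C_21 = −[(-0.20)(0.95) − (-0.05)(-0.05)] = 0.1925
  C_22 = (0.95)(0.95) − (-0.05)(-0.35) = 0.8850
  C_23 = −[(0.95)(-0.05) − (-0.20)(-0.35)] = 0.1175
  C_31 = (-0.20)(0.00) − (-0.05)(1.00) = 0.0500
  C_32 = −[(0.95)(0.00) − (-0.05)(-0.30)] = 0.0150
  C_33 = (0.95)(1.00) − (-0.20)(-0.30) = 0.8900
det(I−A) = Σ_j (I−A)_1j·C_1j = (0.95)(0.9500) + (-0.20)(0.2850) + (-0.05)(0.3650) = 0.82725
adj(I−A) = Cᵀ =
  [ 0.9500   0.1925   0.0500]
  [ 0.2850   0.8850   0.0150]
  [ 0.3650   0.1175   0.8900]
(I − A)⁻¹ = adj(I−A) / det(I−A) ≈
  [   1.1484     0.2327     0.0604]
  [   0.3445     1.0698     0.0181]
  [   0.4412     0.1420     1.0759]
x = (I − A)⁻¹ d = adj(I−A)·d / det(I−A), with det(I−A) = 0.82725:
  x_1 = (0.9500·1020 + 0.1925·980 + 0.0500·260) / 0.82725 = 1170.65 / 0.82725 ≈ 1415.1
  x_2 = (0.2850·1020 + 0.8850·980 + 0.0150·260) / 0.82725 = 1161.90 / 0.82725 ≈ 1404.5
  x_3 = (0.3650·1020 + 0.1175·980 + 0.8900·260) / 0.82725 = 718.85 / 0.82725 ≈ 869.0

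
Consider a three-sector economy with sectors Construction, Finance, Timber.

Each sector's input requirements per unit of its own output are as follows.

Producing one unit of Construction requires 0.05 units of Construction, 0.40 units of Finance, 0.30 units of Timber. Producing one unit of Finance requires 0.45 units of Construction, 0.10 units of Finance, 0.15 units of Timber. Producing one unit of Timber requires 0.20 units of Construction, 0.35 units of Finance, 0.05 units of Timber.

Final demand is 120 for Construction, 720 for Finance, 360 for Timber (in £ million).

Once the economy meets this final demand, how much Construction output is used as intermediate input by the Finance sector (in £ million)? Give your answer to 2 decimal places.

I − A =
  [   0.95    -0.45    -0.20]
  [  -0.40     0.90    -0.35]
  [  -0.30    -0.15     0.95]
Cofactors of I−A, C_ij = (−1)^(i+j)·(minor ij) (rows/columns in the sector order above):
  C_11 = (0.90)(0.95) − (-0.35)(-0.15) = 0.8025
  C_12 = −[(-0.40)(0.95) − (-0.35)(-0.30)] = 0.4850
  C_13 = (-0.40)(-0.15) − (0.90)(-0.30) = 0.3300
  C_21 = −[(-0.45)(0.95) − (-0.20)(-0.15)] = 0.4575
  C_22 = (0.95)(0.95) − (-0.20)(-0.30) = 0.8425
  C_23 = −[(0.95)(-0.15) − (-0.45)(-0.30)] = 0.2775
  C_31 = (-0.45)(-0.35) − (-0.20)(0.90) = 0.3375
  C_32 = −[(0.95)(-0.35) − (-0.20)(-0.40)] = 0.4125
  C_33 = (0.95)(0.90) − (-0.45)(-0.40) = 0.6750
det(I−A) = Σ_j (I−A)_1j·C_1j = (0.95)(0.8025) + (-0.45)(0.4850) + (-0.20)(0.3300) = 0.478125
adj(I−A) = Cᵀ =
  [ 0.8025   0.4575   0.3375]
  [ 0.4850   0.8425   0.4125]
  [ 0.3300   0.2775   0.6750]
(I − A)⁻¹ = adj(I−A) / det(I−A) ≈
  [   1.6784     0.9569     0.7059]
  [   1.0144     1.7621     0.8627]
  [   0.6902     0.5804     1.4118]
First solve x = (I − A)⁻¹ d = adj(I−A)·d / det(I−A); in particular x_F = (0.4850·120 + 0.8425·720 + 0.4125·360) / 0.478125 = 813.30 / 0.478125 ≈ 1701.0196.
Intermediate flow from C to F: z_CF = a_CF · x_F = 0.45 × 813.30 / 0.478125 = 365.985 / 0.478125 ≈ 765.46.

z_CF = 765.46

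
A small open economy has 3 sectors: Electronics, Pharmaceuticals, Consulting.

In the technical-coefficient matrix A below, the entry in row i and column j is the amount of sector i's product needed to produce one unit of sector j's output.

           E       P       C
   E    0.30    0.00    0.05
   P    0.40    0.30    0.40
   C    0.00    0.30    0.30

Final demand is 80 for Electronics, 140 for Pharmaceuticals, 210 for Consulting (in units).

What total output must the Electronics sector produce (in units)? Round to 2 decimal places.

x_E = 154.35

I − A =
  [   0.70     0.00    -0.05]
  [  -0.40     0.70    -0.40]
  [   0.00    -0.30     0.70]
Cofactors of I−A, C_ij = (−1)^(i+j)·(minor ij) (rows/columns in the sector order above):
  C_11 = (0.70)(0.70) − (-0.40)(-0.30) = 0.3700
  C_12 = −[(-0.40)(0.70) − (-0.40)(0.00)] = 0.2800
  C_13 = (-0.40)(-0.30) − (0.70)(0.00) = 0.1200
  C_21 = −[(0.00)(0.70) − (-0.05)(-0.30)] = 0.0150
  C_22 = (0.70)(0.70) − (-0.05)(0.00) = 0.4900
  C_23 = −[(0.70)(-0.30) − (0.00)(0.00)] = 0.2100
  C_31 = (0.00)(-0.40) − (-0.05)(0.70) = 0.0350
  C_32 = −[(0.70)(-0.40) − (-0.05)(-0.40)] = 0.3000
  C_33 = (0.70)(0.70) − (0.00)(-0.40) = 0.4900
det(I−A) = Σ_j (I−A)_1j·C_1j = (0.70)(0.3700) + (0.00)(0.2800) + (-0.05)(0.1200) = 0.2530
adj(I−A) = Cᵀ =
  [ 0.3700   0.0150   0.0350]
  [ 0.2800   0.4900   0.3000]
  [ 0.1200   0.2100   0.4900]
(I − A)⁻¹ = adj(I−A) / det(I−A) ≈
  [   1.4625     0.0593     0.1383]
  [   1.1067     1.9368     1.1858]
  [   0.4743     0.8300     1.9368]
x = (I − A)⁻¹ d = adj(I−A)·d / det(I−A), with det(I−A) = 0.2530:
  x_E = (0.3700·80 + 0.0150·140 + 0.0350·210) / 0.2530 = 39.05 / 0.2530 ≈ 154.35
  x_P = (0.2800·80 + 0.4900·140 + 0.3000·210) / 0.2530 = 154.00 / 0.2530 ≈ 608.70
  x_C = (0.1200·80 + 0.2100·140 + 0.4900·210) / 0.2530 = 141.90 / 0.2530 ≈ 560.87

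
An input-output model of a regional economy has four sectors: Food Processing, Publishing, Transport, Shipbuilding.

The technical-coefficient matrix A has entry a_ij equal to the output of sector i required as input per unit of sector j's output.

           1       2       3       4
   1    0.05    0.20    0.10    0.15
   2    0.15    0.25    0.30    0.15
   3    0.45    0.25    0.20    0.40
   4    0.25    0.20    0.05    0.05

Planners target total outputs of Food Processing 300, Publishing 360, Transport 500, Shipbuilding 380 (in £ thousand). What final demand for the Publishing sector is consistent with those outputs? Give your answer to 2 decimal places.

d_2 = 18.00

I − A =
  [   0.95    -0.20    -0.10    -0.15]
  [  -0.15     0.75    -0.30    -0.15]
  [  -0.45    -0.25     0.80    -0.40]
  [  -0.25    -0.20    -0.05     0.95]
d = (I − A) x:
  d_1 = (+0.95)·300 + (-0.20)·360 + (-0.10)·500 + (-0.15)·380 = 106.00
  d_2 = (-0.15)·300 + (+0.75)·360 + (-0.30)·500 + (-0.15)·380 = 18.00
  d_3 = (-0.45)·300 + (-0.25)·360 + (+0.80)·500 + (-0.40)·380 = 23.00
  d_4 = (-0.25)·300 + (-0.20)·360 + (-0.05)·500 + (+0.95)·380 = 189.00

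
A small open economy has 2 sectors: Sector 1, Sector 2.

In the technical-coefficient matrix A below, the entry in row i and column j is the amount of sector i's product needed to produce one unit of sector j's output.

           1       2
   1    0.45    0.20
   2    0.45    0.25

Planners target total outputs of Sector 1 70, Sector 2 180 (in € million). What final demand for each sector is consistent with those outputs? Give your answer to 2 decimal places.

I − A =
  [   0.55    -0.20]
  [  -0.45     0.75]
d = (I − A) x:
  d_1 = (+0.55)·70 + (-0.20)·180 = 2.50
  d_2 = (-0.45)·70 + (+0.75)·180 = 103.50

d_1 = 2.50, d_2 = 103.50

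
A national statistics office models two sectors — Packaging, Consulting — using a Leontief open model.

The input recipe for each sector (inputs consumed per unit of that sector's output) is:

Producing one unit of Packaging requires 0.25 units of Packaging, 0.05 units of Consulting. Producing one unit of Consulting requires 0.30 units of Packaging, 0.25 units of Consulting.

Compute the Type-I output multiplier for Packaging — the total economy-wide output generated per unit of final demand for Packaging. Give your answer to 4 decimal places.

m_1 = 1.4612

I − A =
  [   0.75    -0.30]
  [  -0.05     0.75]
det(I−A) = (0.75)(0.75) − (-0.30)(-0.05) = 0.5475
adj(I−A) = [[0.75, 0.30], [0.05, 0.75]]
(I − A)⁻¹ = adj(I−A) / det(I−A) ≈
  [   1.36986     0.54795]
  [   0.09132     1.36986]
The output multiplier for sector j is the column-j sum of the Leontief inverse (I − A)⁻¹ = adj(I−A) / det(I−A).
Column 1 of adj(I−A): (0.75, 0.05); det(I−A) = 0.5475.
m_1 = (0.75 + 0.05) / 0.5475 = 0.80 / 0.5475 ≈ 1.4612.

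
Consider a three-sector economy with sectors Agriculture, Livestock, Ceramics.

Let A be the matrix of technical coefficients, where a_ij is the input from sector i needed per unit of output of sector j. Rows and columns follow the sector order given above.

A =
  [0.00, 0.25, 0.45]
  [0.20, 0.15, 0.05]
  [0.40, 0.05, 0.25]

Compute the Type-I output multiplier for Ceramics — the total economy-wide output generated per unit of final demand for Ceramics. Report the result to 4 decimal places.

I − A =
  [   1.00    -0.25    -0.45]
  [  -0.20     0.85    -0.05]
  [  -0.40    -0.05     0.75]
Cofactors of I−A, C_ij = (−1)^(i+j)·(minor ij) (rows/columns in the sector order above):
  C_11 = (0.85)(0.75) − (-0.05)(-0.05) = 0.6350
  C_12 = −[(-0.20)(0.75) − (-0.05)(-0.40)] = 0.1700
  C_13 = (-0.20)(-0.05) − (0.85)(-0.40) = 0.3500
  C_21 = −[(-0.25)(0.75) − (-0.45)(-0.05)] = 0.2100
  C_22 = (1.00)(0.75) − (-0.45)(-0.40) = 0.5700
  C_23 = −[(1.00)(-0.05) − (-0.25)(-0.40)] = 0.1500
  C_31 = (-0.25)(-0.05) − (-0.45)(0.85) = 0.3950
  C_32 = −[(1.00)(-0.05) − (-0.45)(-0.20)] = 0.1400
  C_33 = (1.00)(0.85) − (-0.25)(-0.20) = 0.8000
det(I−A) = Σ_j (I−A)_1j·C_1j = (1.00)(0.6350) + (-0.25)(0.1700) + (-0.45)(0.3500) = 0.4350
adj(I−A) = Cᵀ =
  [ 0.6350   0.2100   0.3950]
  [ 0.1700   0.5700   0.1400]
  [ 0.3500   0.1500   0.8000]
(I − A)⁻¹ = adj(I−A) / det(I−A) ≈
  [   1.45977     0.48276     0.90805]
  [   0.39080     1.31034     0.32184]
  [   0.80460     0.34483     1.83908]
The output multiplier for sector j is the column-j sum of the Leontief inverse (I − A)⁻¹ = adj(I−A) / det(I−A).
Column C of adj(I−A): (0.3950, 0.1400, 0.8000); det(I−A) = 0.4350.
m_C = (0.3950 + 0.1400 + 0.8000) / 0.4350 = 1.335 / 0.4350 ≈ 3.0690.

m_C = 3.0690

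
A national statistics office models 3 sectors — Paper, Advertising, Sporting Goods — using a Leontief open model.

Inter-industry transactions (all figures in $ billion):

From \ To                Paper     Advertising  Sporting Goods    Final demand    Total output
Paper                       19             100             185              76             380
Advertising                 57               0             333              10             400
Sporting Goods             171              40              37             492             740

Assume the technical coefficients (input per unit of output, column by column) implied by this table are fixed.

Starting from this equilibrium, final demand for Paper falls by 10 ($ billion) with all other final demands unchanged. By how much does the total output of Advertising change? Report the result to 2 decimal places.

Δx_2 = -5.25

Technical coefficients a_ij = z_ij / X_j:
  a_11 = 19/380 = 0.05, a_21 = 57/380 = 0.15, a_31 = 171/380 = 0.45
  a_12 = 100/400 = 0.25, a_22 = 0/400 = 0.00, a_32 = 40/400 = 0.10
  a_13 = 185/740 = 0.25, a_23 = 333/740 = 0.45, a_33 = 37/740 = 0.05
I − A =
  [   0.95    -0.25    -0.25]
  [  -0.15     1.00    -0.45]
  [  -0.45    -0.10     0.95]
Cofactors of I−A, C_ij = (−1)^(i+j)·(minor ij) (rows/columns in the sector order above):
  C_11 = (1.00)(0.95) − (-0.45)(-0.10) = 0.9050
  C_12 = −[(-0.15)(0.95) − (-0.45)(-0.45)] = 0.3450
  C_13 = (-0.15)(-0.10) − (1.00)(-0.45) = 0.4650
  C_21 = −[(-0.25)(0.95) − (-0.25)(-0.10)] = 0.2625
  C_22 = (0.95)(0.95) − (-0.25)(-0.45) = 0.7900
  C_23 = −[(0.95)(-0.10) − (-0.25)(-0.45)] = 0.2075
  C_31 = (-0.25)(-0.45) − (-0.25)(1.00) = 0.3625
  C_32 = −[(0.95)(-0.45) − (-0.25)(-0.15)] = 0.4650
  C_33 = (0.95)(1.00) − (-0.25)(-0.15) = 0.9125
det(I−A) = Σ_j (I−A)_1j·C_1j = (0.95)(0.9050) + (-0.25)(0.3450) + (-0.25)(0.4650) = 0.65725
adj(I−A) = Cᵀ =
  [ 0.9050   0.2625   0.3625]
  [ 0.3450   0.7900   0.4650]
  [ 0.4650   0.2075   0.9125]
(I − A)⁻¹ = adj(I−A) / det(I−A) ≈
  [   1.3769     0.3994     0.5515]
  [   0.5249     1.2020     0.7075]
  [   0.7075     0.3157     1.3884]
Δx = (I − A)⁻¹ Δd with Δd having -10 in the Paper component and 0 elsewhere.
So Δx_2 = L_21 · (-10), where L_21 = adj(I−A)_21 / det(I−A) = 0.3450 / 0.65725.
Δx_2 = 0.3450 × (-10) / 0.65725 = -3.45 / 0.65725 ≈ -5.25.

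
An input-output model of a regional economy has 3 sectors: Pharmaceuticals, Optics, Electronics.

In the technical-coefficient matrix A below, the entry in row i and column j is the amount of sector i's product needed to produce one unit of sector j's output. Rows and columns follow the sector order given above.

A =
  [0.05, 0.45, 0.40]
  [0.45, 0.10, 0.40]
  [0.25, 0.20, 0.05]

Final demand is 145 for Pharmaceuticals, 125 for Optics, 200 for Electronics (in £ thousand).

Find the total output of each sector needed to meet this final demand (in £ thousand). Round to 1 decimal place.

I − A =
  [   0.95    -0.45    -0.40]
  [  -0.45     0.90    -0.40]
  [  -0.25    -0.20     0.95]
Cofactors of I−A, C_ij = (−1)^(i+j)·(minor ij) (rows/columns in the sector order above):
  C_11 = (0.90)(0.95) − (-0.40)(-0.20) = 0.7750
  C_12 = −[(-0.45)(0.95) − (-0.40)(-0.25)] = 0.5275
  C_13 = (-0.45)(-0.20) − (0.90)(-0.25) = 0.3150
  C_21 = −[(-0.45)(0.95) − (-0.40)(-0.20)] = 0.5075
  C_22 = (0.95)(0.95) − (-0.40)(-0.25) = 0.8025
  C_23 = −[(0.95)(-0.20) − (-0.45)(-0.25)] = 0.3025
  C_31 = (-0.45)(-0.40) − (-0.40)(0.90) = 0.5400
  C_32 = −[(0.95)(-0.40) − (-0.40)(-0.45)] = 0.5600
  C_33 = (0.95)(0.90) − (-0.45)(-0.45) = 0.6525
det(I−A) = Σ_j (I−A)_1j·C_1j = (0.95)(0.7750) + (-0.45)(0.5275) + (-0.40)(0.3150) = 0.372875
adj(I−A) = Cᵀ =
  [ 0.7750   0.5075   0.5400]
  [ 0.5275   0.8025   0.5600]
  [ 0.3150   0.3025   0.6525]
(I − A)⁻¹ = adj(I−A) / det(I−A) ≈
  [   2.0784     1.3610     1.4482]
  [   1.4147     2.1522     1.5018]
  [   0.8448     0.8113     1.7499]
x = (I − A)⁻¹ d = adj(I−A)·d / det(I−A), with det(I−A) = 0.372875:
  x_1 = (0.7750·145 + 0.5075·125 + 0.5400·200) / 0.372875 = 283.8125 / 0.372875 ≈ 761.1
  x_2 = (0.5275·145 + 0.8025·125 + 0.5600·200) / 0.372875 = 288.80 / 0.372875 ≈ 774.5
  x_3 = (0.3150·145 + 0.3025·125 + 0.6525·200) / 0.372875 = 213.9875 / 0.372875 ≈ 573.9

x_1 = 761.1, x_2 = 774.5, x_3 = 573.9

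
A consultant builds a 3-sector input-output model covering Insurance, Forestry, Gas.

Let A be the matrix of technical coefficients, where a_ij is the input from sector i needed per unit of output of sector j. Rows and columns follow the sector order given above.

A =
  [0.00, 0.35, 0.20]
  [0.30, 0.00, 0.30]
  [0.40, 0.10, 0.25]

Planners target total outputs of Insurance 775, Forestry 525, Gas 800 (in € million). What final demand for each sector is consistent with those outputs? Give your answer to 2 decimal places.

I − A =
  [   1.00    -0.35    -0.20]
  [  -0.30     1.00    -0.30]
  [  -0.40    -0.10     0.75]
d = (I − A) x:
  d_I = (+1.00)·775 + (-0.35)·525 + (-0.20)·800 = 431.25
  d_F = (-0.30)·775 + (+1.00)·525 + (-0.30)·800 = 52.50
  d_G = (-0.40)·775 + (-0.10)·525 + (+0.75)·800 = 237.50

d_I = 431.25, d_F = 52.50, d_G = 237.50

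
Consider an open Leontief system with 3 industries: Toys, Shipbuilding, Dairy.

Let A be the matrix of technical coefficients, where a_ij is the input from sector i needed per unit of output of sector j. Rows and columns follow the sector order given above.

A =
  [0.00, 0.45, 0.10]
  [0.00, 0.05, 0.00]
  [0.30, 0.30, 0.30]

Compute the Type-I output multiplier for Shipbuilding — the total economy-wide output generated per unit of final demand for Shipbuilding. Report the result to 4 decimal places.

m_2 = 2.2781

I − A =
  [   1.00    -0.45    -0.10]
  [   0.00     0.95     0.00]
  [  -0.30    -0.30     0.70]
Cofactors of I−A, C_ij = (−1)^(i+j)·(minor ij) (rows/columns in the sector order above):
  C_11 = (0.95)(0.70) − (0.00)(-0.30) = 0.6650
  C_12 = −[(0.00)(0.70) − (0.00)(-0.30)] = 0.0000
  C_13 = (0.00)(-0.30) − (0.95)(-0.30) = 0.2850
  C_21 = −[(-0.45)(0.70) − (-0.10)(-0.30)] = 0.3450
  C_22 = (1.00)(0.70) − (-0.10)(-0.30) = 0.6700
  C_23 = −[(1.00)(-0.30) − (-0.45)(-0.30)] = 0.4350
  C_31 = (-0.45)(0.00) − (-0.10)(0.95) = 0.0950
  C_32 = −[(1.00)(0.00) − (-0.10)(0.00)] = 0.0000
  C_33 = (1.00)(0.95) − (-0.45)(0.00) = 0.9500
det(I−A) = Σ_j (I−A)_1j·C_1j = (1.00)(0.6650) + (-0.45)(0.0000) + (-0.10)(0.2850) = 0.6365
adj(I−A) = Cᵀ =
  [ 0.6650   0.3450   0.0950]
  [ 0.0000   0.6700   0.0000]
  [ 0.2850   0.4350   0.9500]
(I − A)⁻¹ = adj(I−A) / det(I−A) ≈
  [   1.04478     0.54203     0.14925]
  [   0.00000     1.05263     0.00000]
  [   0.44776     0.68342     1.49254]
The output multiplier for sector j is the column-j sum of the Leontief inverse (I − A)⁻¹ = adj(I−A) / det(I−A).
Column 2 of adj(I−A): (0.3450, 0.6700, 0.4350); det(I−A) = 0.6365.
m_2 = (0.3450 + 0.6700 + 0.4350) / 0.6365 = 1.45 / 0.6365 ≈ 2.2781.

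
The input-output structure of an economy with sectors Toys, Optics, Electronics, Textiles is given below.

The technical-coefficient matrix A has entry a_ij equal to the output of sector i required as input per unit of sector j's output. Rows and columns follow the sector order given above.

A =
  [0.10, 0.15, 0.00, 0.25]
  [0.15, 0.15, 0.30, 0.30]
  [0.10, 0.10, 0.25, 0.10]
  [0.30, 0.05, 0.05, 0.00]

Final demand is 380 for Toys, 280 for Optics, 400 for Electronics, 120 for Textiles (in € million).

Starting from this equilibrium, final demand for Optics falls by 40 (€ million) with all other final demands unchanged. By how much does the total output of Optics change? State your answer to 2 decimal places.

I − A =
  [   0.90    -0.15     0.00    -0.25]
  [  -0.15     0.85    -0.30    -0.30]
  [  -0.10    -0.10     0.75    -0.10]
  [  -0.30    -0.05    -0.05     1.00]
Compute the cofactors C_ij = (−1)^(i+j)·(3×3 minor ij) of I−A; the adjugate is their transpose:
adj(I−A) = Cᵀ =
  [ 0.589000   0.122375   0.061625   0.190125]
  [ 0.219750   0.613000   0.262875   0.265125]
  [ 0.133750   0.107750   0.649875   0.130750]
  [ 0.194375   0.072750   0.064125   0.525375]
det(I−A) = Σ_j (I−A)_1j·C_1j = (0.90)(0.589000) + (-0.15)(0.219750) + (0.00)(0.133750) + (-0.25)(0.194375) = 0.44854375
(I − A)⁻¹ = adj(I−A) / det(I−A) ≈
  [   1.3131     0.2728     0.1374     0.4239]
  [   0.4899     1.3666     0.5861     0.5911]
  [   0.2982     0.2402     1.4489     0.2915]
  [   0.4333     0.1622     0.1430     1.1713]
Δx = (I − A)⁻¹ Δd with Δd having -40 in the Optics component and 0 elsewhere.
So Δx_2 = L_22 · (-40), where L_22 = adj(I−A)_22 / det(I−A) = 0.613000 / 0.44854375.
Δx_2 = 0.613000 × (-40) / 0.44854375 = -24.52 / 0.44854375 ≈ -54.67.

Δx_2 = -54.67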